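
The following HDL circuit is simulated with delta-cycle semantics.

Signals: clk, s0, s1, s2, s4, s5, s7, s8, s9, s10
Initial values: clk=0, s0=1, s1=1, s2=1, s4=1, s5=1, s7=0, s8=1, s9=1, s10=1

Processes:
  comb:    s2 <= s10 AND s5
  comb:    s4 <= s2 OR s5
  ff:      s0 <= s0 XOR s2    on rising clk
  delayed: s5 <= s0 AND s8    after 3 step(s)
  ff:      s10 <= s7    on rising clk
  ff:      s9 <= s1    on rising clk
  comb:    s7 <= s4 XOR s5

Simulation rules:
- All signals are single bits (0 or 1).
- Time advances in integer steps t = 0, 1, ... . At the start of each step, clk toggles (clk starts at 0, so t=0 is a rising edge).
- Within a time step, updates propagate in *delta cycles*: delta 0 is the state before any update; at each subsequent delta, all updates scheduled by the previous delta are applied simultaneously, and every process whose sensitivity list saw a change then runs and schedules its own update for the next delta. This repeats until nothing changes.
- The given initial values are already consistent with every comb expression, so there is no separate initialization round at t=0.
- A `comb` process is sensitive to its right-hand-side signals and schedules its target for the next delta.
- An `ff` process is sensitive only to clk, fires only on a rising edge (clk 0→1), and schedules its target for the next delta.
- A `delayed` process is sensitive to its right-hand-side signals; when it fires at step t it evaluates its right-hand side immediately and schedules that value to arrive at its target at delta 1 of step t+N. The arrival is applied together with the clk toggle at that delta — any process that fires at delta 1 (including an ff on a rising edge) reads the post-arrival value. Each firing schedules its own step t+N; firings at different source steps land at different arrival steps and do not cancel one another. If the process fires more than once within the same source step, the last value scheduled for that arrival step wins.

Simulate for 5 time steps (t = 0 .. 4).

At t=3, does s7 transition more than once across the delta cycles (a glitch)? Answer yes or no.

yes

[bits: s4,s10,s8,s0,s1,s9,s5,clk,s2,s7]
t=0: Δ0=1111111010 Δ1=1111111110 Δ2=1010111110 Δ3=1010111100 | 3Δ
t=1: Δ0=1010111100 Δ1=1010111000 | 1Δ
t=2: Δ0=1010111000 Δ1=1010111100 | 1Δ
t=3: Δ0=1010111100 Δ1=1010110000 Δ2=0010110001 Δ3=0010110000 | 3Δ
t=4: Δ0=0010110000 Δ1=0010110100 | 1Δ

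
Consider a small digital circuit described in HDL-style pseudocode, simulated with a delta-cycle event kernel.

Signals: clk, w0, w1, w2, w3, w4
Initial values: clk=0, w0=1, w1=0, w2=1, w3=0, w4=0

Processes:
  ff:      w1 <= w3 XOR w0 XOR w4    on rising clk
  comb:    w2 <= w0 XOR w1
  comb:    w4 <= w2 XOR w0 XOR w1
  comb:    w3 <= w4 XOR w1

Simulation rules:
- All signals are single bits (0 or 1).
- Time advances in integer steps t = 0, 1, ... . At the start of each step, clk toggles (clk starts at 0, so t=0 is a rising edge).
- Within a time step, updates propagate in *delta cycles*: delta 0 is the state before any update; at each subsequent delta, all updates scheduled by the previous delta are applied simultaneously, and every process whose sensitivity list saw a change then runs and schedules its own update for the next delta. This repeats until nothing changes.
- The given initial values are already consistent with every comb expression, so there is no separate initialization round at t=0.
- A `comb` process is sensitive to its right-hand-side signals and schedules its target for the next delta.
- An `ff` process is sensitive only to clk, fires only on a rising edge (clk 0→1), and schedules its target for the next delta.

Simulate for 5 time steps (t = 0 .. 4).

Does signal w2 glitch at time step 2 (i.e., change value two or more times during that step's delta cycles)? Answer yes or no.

no

[bits: w1,clk,w2,w3,w4,w0]
t=0: Δ0=001001 Δ1=011001 Δ2=111001 Δ3=110111 Δ4=110001 Δ5=110101 | 5Δ
t=1: Δ0=110101 Δ1=100101 | 1Δ
t=2: Δ0=100101 Δ1=110101 Δ2=010101 Δ3=011011 Δ4=011101 Δ5=011001 | 5Δ
t=3: Δ0=011001 Δ1=001001 | 1Δ
t=4: Δ0=001001 Δ1=011001 Δ2=111001 Δ3=110111 Δ4=110001 Δ5=110101 | 5Δ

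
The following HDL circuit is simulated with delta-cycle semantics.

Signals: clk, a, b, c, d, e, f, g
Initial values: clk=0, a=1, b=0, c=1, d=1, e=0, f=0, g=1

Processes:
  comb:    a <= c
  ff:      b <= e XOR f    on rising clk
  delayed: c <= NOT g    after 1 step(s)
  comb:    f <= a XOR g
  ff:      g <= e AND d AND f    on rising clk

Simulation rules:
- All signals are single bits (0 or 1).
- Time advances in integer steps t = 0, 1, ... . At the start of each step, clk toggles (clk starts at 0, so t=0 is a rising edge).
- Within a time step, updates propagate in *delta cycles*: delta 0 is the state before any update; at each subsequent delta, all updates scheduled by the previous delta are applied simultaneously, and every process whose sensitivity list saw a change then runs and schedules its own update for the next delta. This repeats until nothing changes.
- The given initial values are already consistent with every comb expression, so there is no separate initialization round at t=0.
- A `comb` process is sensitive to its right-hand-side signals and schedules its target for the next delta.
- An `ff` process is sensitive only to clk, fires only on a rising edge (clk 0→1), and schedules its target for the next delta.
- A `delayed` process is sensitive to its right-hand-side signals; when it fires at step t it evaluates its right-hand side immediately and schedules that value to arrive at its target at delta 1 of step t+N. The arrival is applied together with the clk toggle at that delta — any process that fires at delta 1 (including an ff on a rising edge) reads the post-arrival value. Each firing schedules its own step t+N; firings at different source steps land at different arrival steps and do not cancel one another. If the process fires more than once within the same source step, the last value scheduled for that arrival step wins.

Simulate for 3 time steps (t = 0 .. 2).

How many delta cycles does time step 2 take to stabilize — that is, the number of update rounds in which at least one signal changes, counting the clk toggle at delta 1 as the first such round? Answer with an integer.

2

[bits: e,g,b,clk,d,a,f,c]
t=0: Δ0=01001101 Δ1=01011101 Δ2=00011101 Δ3=00011111 | 3Δ
t=1: Δ0=00011111 Δ1=00001111 | 1Δ
t=2: Δ0=00001111 Δ1=00011111 Δ2=00111111 | 2Δ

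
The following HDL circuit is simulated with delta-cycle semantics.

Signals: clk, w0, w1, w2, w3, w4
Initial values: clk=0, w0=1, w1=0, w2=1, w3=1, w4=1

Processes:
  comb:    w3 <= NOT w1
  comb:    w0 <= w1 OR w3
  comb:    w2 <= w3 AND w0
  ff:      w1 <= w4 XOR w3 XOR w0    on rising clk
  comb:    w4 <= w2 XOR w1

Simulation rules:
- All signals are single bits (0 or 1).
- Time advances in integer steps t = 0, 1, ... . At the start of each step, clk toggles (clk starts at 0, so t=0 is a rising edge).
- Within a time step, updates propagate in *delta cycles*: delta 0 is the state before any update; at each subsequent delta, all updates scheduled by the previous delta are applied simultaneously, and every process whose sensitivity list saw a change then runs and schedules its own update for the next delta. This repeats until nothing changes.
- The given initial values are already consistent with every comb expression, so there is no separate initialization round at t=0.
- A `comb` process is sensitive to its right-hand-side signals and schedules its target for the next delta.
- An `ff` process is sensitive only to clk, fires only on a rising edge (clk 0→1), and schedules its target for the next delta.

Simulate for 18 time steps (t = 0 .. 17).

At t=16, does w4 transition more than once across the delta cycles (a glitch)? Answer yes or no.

yes

[bits: w1,w4,clk,w2,w3,w0]
t=0: Δ0=010111 Δ1=011111 Δ2=111111 Δ3=101101 Δ4=101001 Δ5=111001 | 5Δ
t=1: Δ0=111001 Δ1=110001 | 1Δ
t=2: Δ0=110001 Δ1=111001 Δ2=011001 Δ3=001010 Δ4=001011 Δ5=001111 Δ6=011111 | 6Δ
t=3: Δ0=011111 Δ1=010111 | 1Δ
t=4: Δ0=010111 Δ1=011111 Δ2=111111 Δ3=101101 Δ4=101001 Δ5=111001 | 5Δ
t=5: Δ0=111001 Δ1=110001 | 1Δ
t=6: Δ0=110001 Δ1=111001 Δ2=011001 Δ3=001010 Δ4=001011 Δ5=001111 Δ6=011111 | 6Δ
t=7: Δ0=011111 Δ1=010111 | 1Δ
t=8: Δ0=010111 Δ1=011111 Δ2=111111 Δ3=101101 Δ4=101001 Δ5=111001 | 5Δ
t=9: Δ0=111001 Δ1=110001 | 1Δ
t=10: Δ0=110001 Δ1=111001 Δ2=011001 Δ3=001010 Δ4=001011 Δ5=001111 Δ6=011111 | 6Δ
t=11: Δ0=011111 Δ1=010111 | 1Δ
t=12: Δ0=010111 Δ1=011111 Δ2=111111 Δ3=101101 Δ4=101001 Δ5=111001 | 5Δ
t=13: Δ0=111001 Δ1=110001 | 1Δ
t=14: Δ0=110001 Δ1=111001 Δ2=011001 Δ3=001010 Δ4=001011 Δ5=001111 Δ6=011111 | 6Δ
t=15: Δ0=011111 Δ1=010111 | 1Δ
t=16: Δ0=010111 Δ1=011111 Δ2=111111 Δ3=101101 Δ4=101001 Δ5=111001 | 5Δ
t=17: Δ0=111001 Δ1=110001 | 1Δ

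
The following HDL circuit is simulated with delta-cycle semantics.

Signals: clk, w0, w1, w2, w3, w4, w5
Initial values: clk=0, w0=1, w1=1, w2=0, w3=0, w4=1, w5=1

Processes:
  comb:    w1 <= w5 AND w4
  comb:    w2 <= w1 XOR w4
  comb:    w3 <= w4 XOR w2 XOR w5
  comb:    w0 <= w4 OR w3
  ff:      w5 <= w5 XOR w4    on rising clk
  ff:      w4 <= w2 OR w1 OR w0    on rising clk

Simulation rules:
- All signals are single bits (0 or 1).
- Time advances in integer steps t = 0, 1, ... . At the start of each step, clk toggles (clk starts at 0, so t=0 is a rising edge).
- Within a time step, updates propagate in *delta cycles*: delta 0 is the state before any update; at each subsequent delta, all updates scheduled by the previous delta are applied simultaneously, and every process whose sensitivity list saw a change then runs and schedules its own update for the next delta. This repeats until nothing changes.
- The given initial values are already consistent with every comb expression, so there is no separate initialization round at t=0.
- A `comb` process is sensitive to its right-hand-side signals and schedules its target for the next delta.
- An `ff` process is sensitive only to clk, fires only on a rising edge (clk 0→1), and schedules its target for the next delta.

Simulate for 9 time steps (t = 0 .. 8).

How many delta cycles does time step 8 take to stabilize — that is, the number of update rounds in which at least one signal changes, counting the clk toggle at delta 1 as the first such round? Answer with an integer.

5

t0.Δ0 w1=1 w3=0 w2=0 w4=1 w0=1 clk=0 w5=1
t0.Δ1 w1=1 w3=0 w2=0 w4=1 w0=1 clk=1 w5=1
t0.Δ2 w1=1 w3=0 w2=0 w4=1 w0=1 clk=1 w5=0
t0.Δ3 w1=0 w3=1 w2=0 w4=1 w0=1 clk=1 w5=0
t0.Δ4 w1=0 w3=1 w2=1 w4=1 w0=1 clk=1 w5=0
t0.Δ5 w1=0 w3=0 w2=1 w4=1 w0=1 clk=1 w5=0
t1.Δ0 w1=0 w3=0 w2=1 w4=1 w0=1 clk=1 w5=0
t1.Δ1 w1=0 w3=0 w2=1 w4=1 w0=1 clk=0 w5=0
t2.Δ0 w1=0 w3=0 w2=1 w4=1 w0=1 clk=0 w5=0
t2.Δ1 w1=0 w3=0 w2=1 w4=1 w0=1 clk=1 w5=0
t2.Δ2 w1=0 w3=0 w2=1 w4=1 w0=1 clk=1 w5=1
t2.Δ3 w1=1 w3=1 w2=1 w4=1 w0=1 clk=1 w5=1
t2.Δ4 w1=1 w3=1 w2=0 w4=1 w0=1 clk=1 w5=1
t2.Δ5 w1=1 w3=0 w2=0 w4=1 w0=1 clk=1 w5=1
t3.Δ0 w1=1 w3=0 w2=0 w4=1 w0=1 clk=1 w5=1
t3.Δ1 w1=1 w3=0 w2=0 w4=1 w0=1 clk=0 w5=1
t4.Δ0 w1=1 w3=0 w2=0 w4=1 w0=1 clk=0 w5=1
t4.Δ1 w1=1 w3=0 w2=0 w4=1 w0=1 clk=1 w5=1
t4.Δ2 w1=1 w3=0 w2=0 w4=1 w0=1 clk=1 w5=0
t4.Δ3 w1=0 w3=1 w2=0 w4=1 w0=1 clk=1 w5=0
t4.Δ4 w1=0 w3=1 w2=1 w4=1 w0=1 clk=1 w5=0
t4.Δ5 w1=0 w3=0 w2=1 w4=1 w0=1 clk=1 w5=0
t5.Δ0 w1=0 w3=0 w2=1 w4=1 w0=1 clk=1 w5=0
t5.Δ1 w1=0 w3=0 w2=1 w4=1 w0=1 clk=0 w5=0
t6.Δ0 w1=0 w3=0 w2=1 w4=1 w0=1 clk=0 w5=0
t6.Δ1 w1=0 w3=0 w2=1 w4=1 w0=1 clk=1 w5=0
t6.Δ2 w1=0 w3=0 w2=1 w4=1 w0=1 clk=1 w5=1
t6.Δ3 w1=1 w3=1 w2=1 w4=1 w0=1 clk=1 w5=1
t6.Δ4 w1=1 w3=1 w2=0 w4=1 w0=1 clk=1 w5=1
t6.Δ5 w1=1 w3=0 w2=0 w4=1 w0=1 clk=1 w5=1
t7.Δ0 w1=1 w3=0 w2=0 w4=1 w0=1 clk=1 w5=1
t7.Δ1 w1=1 w3=0 w2=0 w4=1 w0=1 clk=0 w5=1
t8.Δ0 w1=1 w3=0 w2=0 w4=1 w0=1 clk=0 w5=1
t8.Δ1 w1=1 w3=0 w2=0 w4=1 w0=1 clk=1 w5=1
t8.Δ2 w1=1 w3=0 w2=0 w4=1 w0=1 clk=1 w5=0
t8.Δ3 w1=0 w3=1 w2=0 w4=1 w0=1 clk=1 w5=0
t8.Δ4 w1=0 w3=1 w2=1 w4=1 w0=1 clk=1 w5=0
t8.Δ5 w1=0 w3=0 w2=1 w4=1 w0=1 clk=1 w5=0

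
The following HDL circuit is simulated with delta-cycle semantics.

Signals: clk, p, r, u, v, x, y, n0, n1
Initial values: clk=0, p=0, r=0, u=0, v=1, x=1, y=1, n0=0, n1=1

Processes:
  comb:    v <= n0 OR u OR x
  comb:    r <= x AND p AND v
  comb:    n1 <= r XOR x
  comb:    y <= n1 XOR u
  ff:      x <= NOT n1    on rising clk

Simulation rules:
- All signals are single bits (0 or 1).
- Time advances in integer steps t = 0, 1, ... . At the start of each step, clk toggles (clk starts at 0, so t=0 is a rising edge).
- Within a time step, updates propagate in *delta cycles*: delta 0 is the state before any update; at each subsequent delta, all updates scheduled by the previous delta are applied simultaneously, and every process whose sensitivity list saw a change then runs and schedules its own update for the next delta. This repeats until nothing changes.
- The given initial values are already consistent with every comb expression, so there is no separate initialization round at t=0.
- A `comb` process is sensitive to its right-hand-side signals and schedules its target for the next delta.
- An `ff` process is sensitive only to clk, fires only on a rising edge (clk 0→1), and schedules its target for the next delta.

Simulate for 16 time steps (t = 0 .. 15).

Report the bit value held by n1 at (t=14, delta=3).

1

t=0 Δ0: clk=0 x=1 p=0 r=0 u=0 n0=0 n1=1 y=1 v=1
  Δ1: clk:0→1
  Δ2: x:1→0
  Δ3: n1:1→0, v:1→0
  Δ4: y:1→0
  (4Δ to stable)
t=1 Δ0: clk=1 x=0 p=0 r=0 u=0 n0=0 n1=0 y=0 v=0
  Δ1: clk:1→0
  (1Δ to stable)
t=2 Δ0: clk=0 x=0 p=0 r=0 u=0 n0=0 n1=0 y=0 v=0
  Δ1: clk:0→1
  Δ2: x:0→1
  Δ3: n1:0→1, v:0→1
  Δ4: y:0→1
  (4Δ to stable)
t=3 Δ0: clk=1 x=1 p=0 r=0 u=0 n0=0 n1=1 y=1 v=1
  Δ1: clk:1→0
  (1Δ to stable)
t=4 Δ0: clk=0 x=1 p=0 r=0 u=0 n0=0 n1=1 y=1 v=1
  Δ1: clk:0→1
  Δ2: x:1→0
  Δ3: n1:1→0, v:1→0
  Δ4: y:1→0
  (4Δ to stable)
t=5 Δ0: clk=1 x=0 p=0 r=0 u=0 n0=0 n1=0 y=0 v=0
  Δ1: clk:1→0
  (1Δ to stable)
t=6 Δ0: clk=0 x=0 p=0 r=0 u=0 n0=0 n1=0 y=0 v=0
  Δ1: clk:0→1
  Δ2: x:0→1
  Δ3: n1:0→1, v:0→1
  Δ4: y:0→1
  (4Δ to stable)
t=7 Δ0: clk=1 x=1 p=0 r=0 u=0 n0=0 n1=1 y=1 v=1
  Δ1: clk:1→0
  (1Δ to stable)
t=8 Δ0: clk=0 x=1 p=0 r=0 u=0 n0=0 n1=1 y=1 v=1
  Δ1: clk:0→1
  Δ2: x:1→0
  Δ3: n1:1→0, v:1→0
  Δ4: y:1→0
  (4Δ to stable)
t=9 Δ0: clk=1 x=0 p=0 r=0 u=0 n0=0 n1=0 y=0 v=0
  Δ1: clk:1→0
  (1Δ to stable)
t=10 Δ0: clk=0 x=0 p=0 r=0 u=0 n0=0 n1=0 y=0 v=0
  Δ1: clk:0→1
  Δ2: x:0→1
  Δ3: n1:0→1, v:0→1
  Δ4: y:0→1
  (4Δ to stable)
t=11 Δ0: clk=1 x=1 p=0 r=0 u=0 n0=0 n1=1 y=1 v=1
  Δ1: clk:1→0
  (1Δ to stable)
t=12 Δ0: clk=0 x=1 p=0 r=0 u=0 n0=0 n1=1 y=1 v=1
  Δ1: clk:0→1
  Δ2: x:1→0
  Δ3: n1:1→0, v:1→0
  Δ4: y:1→0
  (4Δ to stable)
t=13 Δ0: clk=1 x=0 p=0 r=0 u=0 n0=0 n1=0 y=0 v=0
  Δ1: clk:1→0
  (1Δ to stable)
t=14 Δ0: clk=0 x=0 p=0 r=0 u=0 n0=0 n1=0 y=0 v=0
  Δ1: clk:0→1
  Δ2: x:0→1
  Δ3: n1:0→1, v:0→1
  Δ4: y:0→1
  (4Δ to stable)
t=15 Δ0: clk=1 x=1 p=0 r=0 u=0 n0=0 n1=1 y=1 v=1
  Δ1: clk:1→0
  (1Δ to stable)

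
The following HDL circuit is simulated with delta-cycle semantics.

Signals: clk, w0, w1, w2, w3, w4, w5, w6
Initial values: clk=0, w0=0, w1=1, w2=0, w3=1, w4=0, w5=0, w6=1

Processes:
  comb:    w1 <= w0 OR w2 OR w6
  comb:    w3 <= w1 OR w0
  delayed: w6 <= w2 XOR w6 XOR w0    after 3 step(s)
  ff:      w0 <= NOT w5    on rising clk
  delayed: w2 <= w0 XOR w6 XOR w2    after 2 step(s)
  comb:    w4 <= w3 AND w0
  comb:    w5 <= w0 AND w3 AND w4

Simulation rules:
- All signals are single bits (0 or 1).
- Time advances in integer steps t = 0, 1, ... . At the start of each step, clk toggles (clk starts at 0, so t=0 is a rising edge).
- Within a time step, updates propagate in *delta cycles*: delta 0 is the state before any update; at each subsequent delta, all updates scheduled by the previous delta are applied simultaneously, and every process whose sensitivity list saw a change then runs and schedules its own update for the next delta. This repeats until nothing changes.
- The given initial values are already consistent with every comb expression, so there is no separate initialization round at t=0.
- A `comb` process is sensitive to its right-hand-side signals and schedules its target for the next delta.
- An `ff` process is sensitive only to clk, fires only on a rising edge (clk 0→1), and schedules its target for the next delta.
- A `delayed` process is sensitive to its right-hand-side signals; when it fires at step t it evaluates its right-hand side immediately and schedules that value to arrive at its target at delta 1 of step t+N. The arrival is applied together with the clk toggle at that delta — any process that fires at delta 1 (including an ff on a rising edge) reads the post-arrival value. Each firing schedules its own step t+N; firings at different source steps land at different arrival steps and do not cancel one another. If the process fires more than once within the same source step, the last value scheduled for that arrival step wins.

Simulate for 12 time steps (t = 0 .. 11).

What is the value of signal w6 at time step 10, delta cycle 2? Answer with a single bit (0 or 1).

0

t=0 Δ0: w4=0 w3=1 w5=0 clk=0 w1=1 w6=1 w0=0 w2=0
  Δ1: clk:0→1
  Δ2: w0:0→1
  Δ3: w4:0→1
  Δ4: w5:0→1
  (4Δ to stable)
t=1 Δ0: w4=1 w3=1 w5=1 clk=1 w1=1 w6=1 w0=1 w2=0
  Δ1: clk:1→0
  (1Δ to stable)
t=2 Δ0: w4=1 w3=1 w5=1 clk=0 w1=1 w6=1 w0=1 w2=0
  Δ1: clk:0→1
  Δ2: w0:1→0
  Δ3: w4:1→0, w5:1→0
  (3Δ to stable)
t=3 Δ0: w4=0 w3=1 w5=0 clk=1 w1=1 w6=1 w0=0 w2=0
  Δ1: clk:1→0, w6:1→0
  Δ2: w1:1→0
  Δ3: w3:1→0
  (3Δ to stable)
t=4 Δ0: w4=0 w3=0 w5=0 clk=0 w1=0 w6=0 w0=0 w2=0
  Δ1: clk:0→1, w2:0→1
  Δ2: w1:0→1, w0:0→1
  Δ3: w3:0→1
  Δ4: w4:0→1
  Δ5: w5:0→1
  (5Δ to stable)
t=5 Δ0: w4=1 w3=1 w5=1 clk=1 w1=1 w6=0 w0=1 w2=1
  Δ1: clk:1→0, w6:0→1, w2:1→0
  (1Δ to stable)
t=6 Δ0: w4=1 w3=1 w5=1 clk=0 w1=1 w6=1 w0=1 w2=0
  Δ1: clk:0→1, w6:1→0
  Δ2: w0:1→0
  Δ3: w4:1→0, w5:1→0, w1:1→0
  Δ4: w3:1→0
  (4Δ to stable)
t=7 Δ0: w4=0 w3=0 w5=0 clk=1 w1=0 w6=0 w0=0 w2=0
  Δ1: clk:1→0
  (1Δ to stable)
t=8 Δ0: w4=0 w3=0 w5=0 clk=0 w1=0 w6=0 w0=0 w2=0
  Δ1: clk:0→1
  Δ2: w0:0→1
  Δ3: w3:0→1, w1:0→1
  Δ4: w4:0→1
  Δ5: w5:0→1
  (5Δ to stable)
t=9 Δ0: w4=1 w3=1 w5=1 clk=1 w1=1 w6=0 w0=1 w2=0
  Δ1: clk:1→0
  (1Δ to stable)
t=10 Δ0: w4=1 w3=1 w5=1 clk=0 w1=1 w6=0 w0=1 w2=0
  Δ1: clk:0→1, w2:0→1
  Δ2: w0:1→0
  Δ3: w4:1→0, w5:1→0
  (3Δ to stable)
t=11 Δ0: w4=0 w3=1 w5=0 clk=1 w1=1 w6=0 w0=0 w2=1
  Δ1: clk:1→0, w6:0→1
  (1Δ to stable)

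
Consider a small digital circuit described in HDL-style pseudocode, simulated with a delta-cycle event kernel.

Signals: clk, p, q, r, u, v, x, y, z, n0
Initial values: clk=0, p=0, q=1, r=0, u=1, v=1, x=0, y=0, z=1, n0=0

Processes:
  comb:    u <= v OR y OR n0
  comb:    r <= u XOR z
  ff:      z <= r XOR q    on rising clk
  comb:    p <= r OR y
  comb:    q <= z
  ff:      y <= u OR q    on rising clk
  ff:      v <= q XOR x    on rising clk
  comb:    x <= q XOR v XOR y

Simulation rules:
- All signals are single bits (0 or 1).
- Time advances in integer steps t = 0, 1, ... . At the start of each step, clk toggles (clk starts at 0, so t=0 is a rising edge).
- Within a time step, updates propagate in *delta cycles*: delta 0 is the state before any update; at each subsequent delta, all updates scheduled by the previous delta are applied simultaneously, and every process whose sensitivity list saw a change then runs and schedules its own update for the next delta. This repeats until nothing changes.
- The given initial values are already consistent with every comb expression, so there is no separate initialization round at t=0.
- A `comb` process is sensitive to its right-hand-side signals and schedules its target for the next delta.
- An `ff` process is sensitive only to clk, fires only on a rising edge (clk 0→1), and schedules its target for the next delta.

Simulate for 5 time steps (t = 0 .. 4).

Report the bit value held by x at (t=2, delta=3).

[bits: u,r,n0,p,clk,y,q,x,z,v]
t=0: Δ0=1000001011 Δ1=1000101011 Δ2=1000111011 Δ3=1001111111 | 3Δ
t=1: Δ0=1001111111 Δ1=1001011111 | 1Δ
t=2: Δ0=1001011111 Δ1=1001111111 Δ2=1001111110 Δ3=1001111010 | 3Δ
t=3: Δ0=1001111010 Δ1=1001011010 | 1Δ
t=4: Δ0=1001011010 Δ1=1001111010 Δ2=1001111011 Δ3=1001111111 | 3Δ

0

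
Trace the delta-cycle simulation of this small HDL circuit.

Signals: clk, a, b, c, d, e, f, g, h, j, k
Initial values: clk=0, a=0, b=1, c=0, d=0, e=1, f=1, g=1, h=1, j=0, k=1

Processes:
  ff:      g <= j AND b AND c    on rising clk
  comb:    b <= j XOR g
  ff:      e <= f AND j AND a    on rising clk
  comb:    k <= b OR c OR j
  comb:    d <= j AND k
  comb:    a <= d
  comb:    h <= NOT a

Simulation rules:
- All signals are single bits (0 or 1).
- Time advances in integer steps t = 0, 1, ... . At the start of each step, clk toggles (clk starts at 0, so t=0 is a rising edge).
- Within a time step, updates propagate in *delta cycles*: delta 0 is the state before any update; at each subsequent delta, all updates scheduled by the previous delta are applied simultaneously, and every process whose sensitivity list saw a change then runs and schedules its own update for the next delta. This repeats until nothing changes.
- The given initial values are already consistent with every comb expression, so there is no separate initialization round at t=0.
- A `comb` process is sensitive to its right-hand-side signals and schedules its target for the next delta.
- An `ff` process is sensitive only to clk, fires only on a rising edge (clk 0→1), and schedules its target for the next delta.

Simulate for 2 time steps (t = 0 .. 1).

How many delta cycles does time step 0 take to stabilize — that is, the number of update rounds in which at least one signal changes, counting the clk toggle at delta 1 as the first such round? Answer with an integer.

4

t=0 Δ0: k=1 h=1 f=1 d=0 a=0 b=1 e=1 c=0 clk=0 j=0 g=1
  Δ1: clk:0→1
  Δ2: e:1→0, g:1→0
  Δ3: b:1→0
  Δ4: k:1→0
  (4Δ to stable)
t=1 Δ0: k=0 h=1 f=1 d=0 a=0 b=0 e=0 c=0 clk=1 j=0 g=0
  Δ1: clk:1→0
  (1Δ to stable)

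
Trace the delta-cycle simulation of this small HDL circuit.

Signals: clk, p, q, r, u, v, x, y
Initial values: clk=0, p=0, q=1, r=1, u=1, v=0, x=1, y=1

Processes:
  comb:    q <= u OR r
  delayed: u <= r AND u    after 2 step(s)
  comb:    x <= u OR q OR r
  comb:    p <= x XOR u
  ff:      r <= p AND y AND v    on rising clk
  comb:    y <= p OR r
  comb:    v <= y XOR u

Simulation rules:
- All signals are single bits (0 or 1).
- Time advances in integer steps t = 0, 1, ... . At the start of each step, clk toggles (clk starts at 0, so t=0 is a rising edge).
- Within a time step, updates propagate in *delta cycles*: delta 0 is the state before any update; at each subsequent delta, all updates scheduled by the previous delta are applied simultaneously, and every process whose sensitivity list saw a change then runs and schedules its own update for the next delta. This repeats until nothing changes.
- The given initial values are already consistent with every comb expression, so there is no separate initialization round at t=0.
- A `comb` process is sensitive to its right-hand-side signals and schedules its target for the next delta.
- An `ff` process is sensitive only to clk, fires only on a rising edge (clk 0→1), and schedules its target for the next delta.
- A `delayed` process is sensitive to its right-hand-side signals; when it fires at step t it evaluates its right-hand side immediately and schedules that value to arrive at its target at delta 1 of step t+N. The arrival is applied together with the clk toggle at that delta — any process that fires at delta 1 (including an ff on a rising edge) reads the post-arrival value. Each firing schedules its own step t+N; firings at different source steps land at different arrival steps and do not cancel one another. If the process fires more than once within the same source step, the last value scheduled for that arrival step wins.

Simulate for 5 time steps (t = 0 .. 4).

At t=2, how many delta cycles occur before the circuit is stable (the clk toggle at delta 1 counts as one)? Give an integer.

6

t=0 Δ0: p=0 clk=0 y=1 q=1 r=1 x=1 v=0 u=1
  Δ1: clk:0→1
  Δ2: r:1→0
  Δ3: y:1→0
  Δ4: v:0→1
  (4Δ to stable)
t=1 Δ0: p=0 clk=1 y=0 q=1 r=0 x=1 v=1 u=1
  Δ1: clk:1→0
  (1Δ to stable)
t=2 Δ0: p=0 clk=0 y=0 q=1 r=0 x=1 v=1 u=1
  Δ1: clk:0→1, u:1→0
  Δ2: p:0→1, q:1→0, v:1→0
  Δ3: y:0→1, x:1→0
  Δ4: p:1→0, v:0→1
  Δ5: y:1→0
  Δ6: v:1→0
  (6Δ to stable)
t=3 Δ0: p=0 clk=1 y=0 q=0 r=0 x=0 v=0 u=0
  Δ1: clk:1→0
  (1Δ to stable)
t=4 Δ0: p=0 clk=0 y=0 q=0 r=0 x=0 v=0 u=0
  Δ1: clk:0→1
  (1Δ to stable)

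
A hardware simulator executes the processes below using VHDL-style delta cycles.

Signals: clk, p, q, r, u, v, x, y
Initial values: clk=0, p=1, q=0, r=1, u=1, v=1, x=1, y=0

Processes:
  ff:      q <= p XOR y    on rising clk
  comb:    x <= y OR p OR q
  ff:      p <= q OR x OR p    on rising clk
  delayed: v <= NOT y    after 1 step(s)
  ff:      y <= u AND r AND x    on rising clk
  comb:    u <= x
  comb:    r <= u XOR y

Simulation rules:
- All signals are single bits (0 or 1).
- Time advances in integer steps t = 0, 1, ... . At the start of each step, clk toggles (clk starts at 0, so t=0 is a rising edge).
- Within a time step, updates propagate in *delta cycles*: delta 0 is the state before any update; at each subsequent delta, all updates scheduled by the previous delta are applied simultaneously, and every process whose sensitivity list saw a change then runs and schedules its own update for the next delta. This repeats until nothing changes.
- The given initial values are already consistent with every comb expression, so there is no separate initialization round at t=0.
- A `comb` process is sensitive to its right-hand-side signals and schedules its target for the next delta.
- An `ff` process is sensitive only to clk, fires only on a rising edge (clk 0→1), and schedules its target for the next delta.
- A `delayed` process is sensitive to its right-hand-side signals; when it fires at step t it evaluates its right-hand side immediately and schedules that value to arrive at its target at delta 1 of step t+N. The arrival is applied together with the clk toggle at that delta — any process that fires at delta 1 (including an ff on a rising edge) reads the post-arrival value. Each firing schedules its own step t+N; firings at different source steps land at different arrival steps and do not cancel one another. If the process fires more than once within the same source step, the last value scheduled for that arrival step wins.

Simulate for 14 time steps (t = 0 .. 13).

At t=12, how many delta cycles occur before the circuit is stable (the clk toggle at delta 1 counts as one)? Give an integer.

3

t0.Δ0 r=1 clk=0 q=0 p=1 x=1 u=1 y=0 v=1
t0.Δ1 r=1 clk=1 q=0 p=1 x=1 u=1 y=0 v=1
t0.Δ2 r=1 clk=1 q=1 p=1 x=1 u=1 y=1 v=1
t0.Δ3 r=0 clk=1 q=1 p=1 x=1 u=1 y=1 v=1
t1.Δ0 r=0 clk=1 q=1 p=1 x=1 u=1 y=1 v=1
t1.Δ1 r=0 clk=0 q=1 p=1 x=1 u=1 y=1 v=0
t2.Δ0 r=0 clk=0 q=1 p=1 x=1 u=1 y=1 v=0
t2.Δ1 r=0 clk=1 q=1 p=1 x=1 u=1 y=1 v=0
t2.Δ2 r=0 clk=1 q=0 p=1 x=1 u=1 y=0 v=0
t2.Δ3 r=1 clk=1 q=0 p=1 x=1 u=1 y=0 v=0
t3.Δ0 r=1 clk=1 q=0 p=1 x=1 u=1 y=0 v=0
t3.Δ1 r=1 clk=0 q=0 p=1 x=1 u=1 y=0 v=1
t4.Δ0 r=1 clk=0 q=0 p=1 x=1 u=1 y=0 v=1
t4.Δ1 r=1 clk=1 q=0 p=1 x=1 u=1 y=0 v=1
t4.Δ2 r=1 clk=1 q=1 p=1 x=1 u=1 y=1 v=1
t4.Δ3 r=0 clk=1 q=1 p=1 x=1 u=1 y=1 v=1
t5.Δ0 r=0 clk=1 q=1 p=1 x=1 u=1 y=1 v=1
t5.Δ1 r=0 clk=0 q=1 p=1 x=1 u=1 y=1 v=0
t6.Δ0 r=0 clk=0 q=1 p=1 x=1 u=1 y=1 v=0
t6.Δ1 r=0 clk=1 q=1 p=1 x=1 u=1 y=1 v=0
t6.Δ2 r=0 clk=1 q=0 p=1 x=1 u=1 y=0 v=0
t6.Δ3 r=1 clk=1 q=0 p=1 x=1 u=1 y=0 v=0
t7.Δ0 r=1 clk=1 q=0 p=1 x=1 u=1 y=0 v=0
t7.Δ1 r=1 clk=0 q=0 p=1 x=1 u=1 y=0 v=1
t8.Δ0 r=1 clk=0 q=0 p=1 x=1 u=1 y=0 v=1
t8.Δ1 r=1 clk=1 q=0 p=1 x=1 u=1 y=0 v=1
t8.Δ2 r=1 clk=1 q=1 p=1 x=1 u=1 y=1 v=1
t8.Δ3 r=0 clk=1 q=1 p=1 x=1 u=1 y=1 v=1
t9.Δ0 r=0 clk=1 q=1 p=1 x=1 u=1 y=1 v=1
t9.Δ1 r=0 clk=0 q=1 p=1 x=1 u=1 y=1 v=0
t10.Δ0 r=0 clk=0 q=1 p=1 x=1 u=1 y=1 v=0
t10.Δ1 r=0 clk=1 q=1 p=1 x=1 u=1 y=1 v=0
t10.Δ2 r=0 clk=1 q=0 p=1 x=1 u=1 y=0 v=0
t10.Δ3 r=1 clk=1 q=0 p=1 x=1 u=1 y=0 v=0
t11.Δ0 r=1 clk=1 q=0 p=1 x=1 u=1 y=0 v=0
t11.Δ1 r=1 clk=0 q=0 p=1 x=1 u=1 y=0 v=1
t12.Δ0 r=1 clk=0 q=0 p=1 x=1 u=1 y=0 v=1
t12.Δ1 r=1 clk=1 q=0 p=1 x=1 u=1 y=0 v=1
t12.Δ2 r=1 clk=1 q=1 p=1 x=1 u=1 y=1 v=1
t12.Δ3 r=0 clk=1 q=1 p=1 x=1 u=1 y=1 v=1
t13.Δ0 r=0 clk=1 q=1 p=1 x=1 u=1 y=1 v=1
t13.Δ1 r=0 clk=0 q=1 p=1 x=1 u=1 y=1 v=0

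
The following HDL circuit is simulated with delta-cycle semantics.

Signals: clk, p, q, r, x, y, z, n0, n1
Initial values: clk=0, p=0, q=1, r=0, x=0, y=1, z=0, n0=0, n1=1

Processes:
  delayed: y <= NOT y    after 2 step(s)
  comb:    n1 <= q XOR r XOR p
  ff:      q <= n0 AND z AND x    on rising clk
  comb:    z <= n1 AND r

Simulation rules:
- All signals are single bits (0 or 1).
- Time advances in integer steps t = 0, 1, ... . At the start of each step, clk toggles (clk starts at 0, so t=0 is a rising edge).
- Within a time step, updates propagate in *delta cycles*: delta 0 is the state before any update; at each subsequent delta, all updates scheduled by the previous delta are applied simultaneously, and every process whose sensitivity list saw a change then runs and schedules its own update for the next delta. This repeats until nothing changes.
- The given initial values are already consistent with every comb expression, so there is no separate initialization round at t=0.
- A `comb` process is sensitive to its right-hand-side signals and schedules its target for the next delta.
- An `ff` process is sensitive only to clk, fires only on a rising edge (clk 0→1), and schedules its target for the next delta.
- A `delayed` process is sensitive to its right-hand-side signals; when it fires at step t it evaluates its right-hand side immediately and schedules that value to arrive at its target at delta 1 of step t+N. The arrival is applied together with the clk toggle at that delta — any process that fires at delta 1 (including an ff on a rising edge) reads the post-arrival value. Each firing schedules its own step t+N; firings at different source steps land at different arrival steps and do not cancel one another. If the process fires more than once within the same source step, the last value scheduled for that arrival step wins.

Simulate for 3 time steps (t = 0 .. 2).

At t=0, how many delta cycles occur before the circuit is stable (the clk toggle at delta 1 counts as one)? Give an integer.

3

t0.Δ0 x=0 clk=0 r=0 z=0 n0=0 n1=1 p=0 q=1 y=1
t0.Δ1 x=0 clk=1 r=0 z=0 n0=0 n1=1 p=0 q=1 y=1
t0.Δ2 x=0 clk=1 r=0 z=0 n0=0 n1=1 p=0 q=0 y=1
t0.Δ3 x=0 clk=1 r=0 z=0 n0=0 n1=0 p=0 q=0 y=1
t1.Δ0 x=0 clk=1 r=0 z=0 n0=0 n1=0 p=0 q=0 y=1
t1.Δ1 x=0 clk=0 r=0 z=0 n0=0 n1=0 p=0 q=0 y=1
t2.Δ0 x=0 clk=0 r=0 z=0 n0=0 n1=0 p=0 q=0 y=1
t2.Δ1 x=0 clk=1 r=0 z=0 n0=0 n1=0 p=0 q=0 y=1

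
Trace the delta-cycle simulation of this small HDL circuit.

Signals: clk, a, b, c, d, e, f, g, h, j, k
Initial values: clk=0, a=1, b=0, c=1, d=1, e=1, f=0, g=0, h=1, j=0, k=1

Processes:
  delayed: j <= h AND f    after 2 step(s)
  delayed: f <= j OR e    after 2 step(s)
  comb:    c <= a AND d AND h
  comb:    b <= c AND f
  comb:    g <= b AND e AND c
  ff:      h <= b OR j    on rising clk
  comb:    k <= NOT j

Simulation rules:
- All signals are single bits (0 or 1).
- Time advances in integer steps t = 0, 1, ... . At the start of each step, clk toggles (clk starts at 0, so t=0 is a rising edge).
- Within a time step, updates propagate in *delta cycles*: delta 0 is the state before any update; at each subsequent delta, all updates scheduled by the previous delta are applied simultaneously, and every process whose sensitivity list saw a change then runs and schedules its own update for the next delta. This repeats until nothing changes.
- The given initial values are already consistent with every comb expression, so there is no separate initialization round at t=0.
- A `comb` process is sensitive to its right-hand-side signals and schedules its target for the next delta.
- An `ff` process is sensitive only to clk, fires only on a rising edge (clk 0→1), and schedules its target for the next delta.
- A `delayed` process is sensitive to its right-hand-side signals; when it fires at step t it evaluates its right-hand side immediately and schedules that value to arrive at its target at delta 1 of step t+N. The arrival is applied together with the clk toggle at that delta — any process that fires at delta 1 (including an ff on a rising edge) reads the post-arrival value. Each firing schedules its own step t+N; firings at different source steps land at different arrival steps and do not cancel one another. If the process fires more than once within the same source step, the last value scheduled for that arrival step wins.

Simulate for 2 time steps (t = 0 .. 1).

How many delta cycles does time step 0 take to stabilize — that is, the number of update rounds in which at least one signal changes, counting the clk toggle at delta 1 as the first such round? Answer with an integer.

3

[bits: f,b,a,g,e,j,clk,h,d,c,k]
t=0: Δ0=00101001111 Δ1=00101011111 Δ2=00101010111 Δ3=00101010101 | 3Δ
t=1: Δ0=00101010101 Δ1=00101000101 | 1Δ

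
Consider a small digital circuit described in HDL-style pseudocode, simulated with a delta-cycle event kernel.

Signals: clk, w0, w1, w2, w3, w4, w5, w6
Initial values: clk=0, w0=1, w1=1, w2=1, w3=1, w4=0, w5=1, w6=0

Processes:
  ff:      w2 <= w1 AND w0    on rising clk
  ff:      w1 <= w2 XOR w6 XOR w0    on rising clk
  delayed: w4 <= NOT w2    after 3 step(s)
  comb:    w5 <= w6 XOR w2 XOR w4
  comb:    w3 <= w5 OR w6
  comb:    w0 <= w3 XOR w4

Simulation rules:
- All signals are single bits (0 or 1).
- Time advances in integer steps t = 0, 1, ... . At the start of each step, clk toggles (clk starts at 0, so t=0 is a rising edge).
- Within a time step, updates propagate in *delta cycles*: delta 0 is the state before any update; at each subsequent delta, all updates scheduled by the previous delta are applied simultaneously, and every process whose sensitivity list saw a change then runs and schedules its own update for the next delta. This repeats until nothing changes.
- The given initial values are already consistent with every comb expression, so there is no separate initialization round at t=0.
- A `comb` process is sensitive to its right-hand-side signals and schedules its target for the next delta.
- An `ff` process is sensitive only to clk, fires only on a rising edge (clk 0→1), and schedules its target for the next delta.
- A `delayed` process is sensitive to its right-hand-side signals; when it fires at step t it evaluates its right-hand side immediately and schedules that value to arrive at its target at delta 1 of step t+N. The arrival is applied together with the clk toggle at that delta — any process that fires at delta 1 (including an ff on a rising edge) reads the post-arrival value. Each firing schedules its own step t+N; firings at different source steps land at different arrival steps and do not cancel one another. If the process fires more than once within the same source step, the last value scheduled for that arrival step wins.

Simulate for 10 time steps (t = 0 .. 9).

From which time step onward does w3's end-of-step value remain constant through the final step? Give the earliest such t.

t0.Δ0 w0=1 w3=1 w2=1 w6=0 w5=1 clk=0 w1=1 w4=0
t0.Δ1 w0=1 w3=1 w2=1 w6=0 w5=1 clk=1 w1=1 w4=0
t0.Δ2 w0=1 w3=1 w2=1 w6=0 w5=1 clk=1 w1=0 w4=0
t1.Δ0 w0=1 w3=1 w2=1 w6=0 w5=1 clk=1 w1=0 w4=0
t1.Δ1 w0=1 w3=1 w2=1 w6=0 w5=1 clk=0 w1=0 w4=0
t2.Δ0 w0=1 w3=1 w2=1 w6=0 w5=1 clk=0 w1=0 w4=0
t2.Δ1 w0=1 w3=1 w2=1 w6=0 w5=1 clk=1 w1=0 w4=0
t2.Δ2 w0=1 w3=1 w2=0 w6=0 w5=1 clk=1 w1=0 w4=0
t2.Δ3 w0=1 w3=1 w2=0 w6=0 w5=0 clk=1 w1=0 w4=0
t2.Δ4 w0=1 w3=0 w2=0 w6=0 w5=0 clk=1 w1=0 w4=0
t2.Δ5 w0=0 w3=0 w2=0 w6=0 w5=0 clk=1 w1=0 w4=0
t3.Δ0 w0=0 w3=0 w2=0 w6=0 w5=0 clk=1 w1=0 w4=0
t3.Δ1 w0=0 w3=0 w2=0 w6=0 w5=0 clk=0 w1=0 w4=0
t4.Δ0 w0=0 w3=0 w2=0 w6=0 w5=0 clk=0 w1=0 w4=0
t4.Δ1 w0=0 w3=0 w2=0 w6=0 w5=0 clk=1 w1=0 w4=0
t5.Δ0 w0=0 w3=0 w2=0 w6=0 w5=0 clk=1 w1=0 w4=0
t5.Δ1 w0=0 w3=0 w2=0 w6=0 w5=0 clk=0 w1=0 w4=1
t5.Δ2 w0=1 w3=0 w2=0 w6=0 w5=1 clk=0 w1=0 w4=1
t5.Δ3 w0=1 w3=1 w2=0 w6=0 w5=1 clk=0 w1=0 w4=1
t5.Δ4 w0=0 w3=1 w2=0 w6=0 w5=1 clk=0 w1=0 w4=1
t6.Δ0 w0=0 w3=1 w2=0 w6=0 w5=1 clk=0 w1=0 w4=1
t6.Δ1 w0=0 w3=1 w2=0 w6=0 w5=1 clk=1 w1=0 w4=1
t7.Δ0 w0=0 w3=1 w2=0 w6=0 w5=1 clk=1 w1=0 w4=1
t7.Δ1 w0=0 w3=1 w2=0 w6=0 w5=1 clk=0 w1=0 w4=1
t8.Δ0 w0=0 w3=1 w2=0 w6=0 w5=1 clk=0 w1=0 w4=1
t8.Δ1 w0=0 w3=1 w2=0 w6=0 w5=1 clk=1 w1=0 w4=1
t9.Δ0 w0=0 w3=1 w2=0 w6=0 w5=1 clk=1 w1=0 w4=1
t9.Δ1 w0=0 w3=1 w2=0 w6=0 w5=1 clk=0 w1=0 w4=1

5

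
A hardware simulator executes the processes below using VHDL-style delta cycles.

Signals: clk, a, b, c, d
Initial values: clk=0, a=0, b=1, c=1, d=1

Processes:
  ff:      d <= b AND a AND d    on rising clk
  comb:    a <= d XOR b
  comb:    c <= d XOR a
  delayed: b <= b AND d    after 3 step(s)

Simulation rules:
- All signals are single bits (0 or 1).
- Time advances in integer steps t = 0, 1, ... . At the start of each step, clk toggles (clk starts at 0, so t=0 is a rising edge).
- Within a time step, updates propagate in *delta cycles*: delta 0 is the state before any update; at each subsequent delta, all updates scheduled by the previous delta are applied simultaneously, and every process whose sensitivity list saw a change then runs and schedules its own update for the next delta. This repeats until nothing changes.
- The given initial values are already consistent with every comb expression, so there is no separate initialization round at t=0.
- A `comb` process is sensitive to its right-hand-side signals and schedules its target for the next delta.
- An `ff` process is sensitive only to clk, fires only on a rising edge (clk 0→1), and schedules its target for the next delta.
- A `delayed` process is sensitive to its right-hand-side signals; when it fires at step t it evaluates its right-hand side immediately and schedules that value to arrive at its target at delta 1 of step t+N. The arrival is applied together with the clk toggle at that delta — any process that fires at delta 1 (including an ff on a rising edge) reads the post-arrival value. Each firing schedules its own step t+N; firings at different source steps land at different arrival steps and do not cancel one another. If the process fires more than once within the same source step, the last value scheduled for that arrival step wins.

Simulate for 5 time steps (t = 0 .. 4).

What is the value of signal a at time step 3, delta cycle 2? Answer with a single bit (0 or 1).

[bits: c,b,a,d,clk]
t=0: Δ0=11010 Δ1=11011 Δ2=11001 Δ3=01101 Δ4=11101 | 4Δ
t=1: Δ0=11101 Δ1=11100 | 1Δ
t=2: Δ0=11100 Δ1=11101 | 1Δ
t=3: Δ0=11101 Δ1=10100 Δ2=10000 Δ3=00000 | 3Δ
t=4: Δ0=00000 Δ1=00001 | 1Δ

0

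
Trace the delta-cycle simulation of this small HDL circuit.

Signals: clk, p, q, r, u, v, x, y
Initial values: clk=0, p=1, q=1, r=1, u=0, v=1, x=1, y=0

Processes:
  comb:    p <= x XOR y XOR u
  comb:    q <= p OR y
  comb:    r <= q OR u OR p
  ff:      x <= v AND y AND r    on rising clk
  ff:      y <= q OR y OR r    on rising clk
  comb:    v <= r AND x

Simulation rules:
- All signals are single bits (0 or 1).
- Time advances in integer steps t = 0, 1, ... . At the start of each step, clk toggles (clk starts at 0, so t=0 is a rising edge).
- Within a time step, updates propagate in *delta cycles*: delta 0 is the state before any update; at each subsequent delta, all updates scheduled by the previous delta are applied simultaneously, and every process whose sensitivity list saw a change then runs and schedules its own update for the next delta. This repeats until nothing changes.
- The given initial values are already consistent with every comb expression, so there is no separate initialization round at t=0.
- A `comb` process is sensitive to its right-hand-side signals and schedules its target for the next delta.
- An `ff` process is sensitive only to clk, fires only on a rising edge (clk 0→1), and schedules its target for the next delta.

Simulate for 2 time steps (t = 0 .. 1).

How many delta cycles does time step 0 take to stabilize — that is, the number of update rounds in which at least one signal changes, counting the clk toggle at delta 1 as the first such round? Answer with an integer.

t=0 Δ0: clk=0 y=0 p=1 r=1 u=0 q=1 x=1 v=1
  Δ1: clk:0→1
  Δ2: y:0→1, x:1→0
  Δ3: v:1→0
  (3Δ to stable)
t=1 Δ0: clk=1 y=1 p=1 r=1 u=0 q=1 x=0 v=0
  Δ1: clk:1→0
  (1Δ to stable)

3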